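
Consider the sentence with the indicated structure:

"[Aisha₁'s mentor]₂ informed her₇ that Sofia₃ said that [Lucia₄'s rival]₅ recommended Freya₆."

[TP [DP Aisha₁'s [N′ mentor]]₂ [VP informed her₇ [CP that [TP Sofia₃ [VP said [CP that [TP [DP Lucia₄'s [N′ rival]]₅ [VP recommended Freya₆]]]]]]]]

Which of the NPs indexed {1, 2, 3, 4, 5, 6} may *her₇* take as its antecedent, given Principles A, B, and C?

{1}

*her* is a pronoun, so Principle B applies: it must be free in its binding domain.
Binding domain of *her₇*: the matrix TP, whose subject is [Aisha₁'s mentor]₂.
*Aisha₁* and the pronoun do not c-command one another → neither Principle B nor Principle C is at stake; coindexation permitted.
*[Aisha₁'s mentor]₂* c-commands the pronoun within its binding domain → coindexation would violate Principle B.
*Sofia₃*: the pronoun c-commands this R-expression → coindexation would violate Principle C on *Sofia₃*.
*Lucia₄*: the pronoun c-commands this R-expression → coindexation would violate Principle C on *Lucia₄*.
*[Lucia₄'s rival]₅*: the pronoun c-commands this R-expression → coindexation would violate Principle C on *[Lucia₄'s rival]₅*.
*Freya₆*: the pronoun c-commands this R-expression → coindexation would violate Principle C on *Freya₆*.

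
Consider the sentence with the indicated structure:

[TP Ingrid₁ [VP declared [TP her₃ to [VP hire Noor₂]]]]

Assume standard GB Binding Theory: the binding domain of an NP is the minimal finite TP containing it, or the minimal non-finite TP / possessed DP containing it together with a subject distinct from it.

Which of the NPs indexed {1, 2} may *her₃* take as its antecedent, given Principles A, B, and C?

*her* is a pronoun, so Principle B applies: it must be free in its binding domain.
Binding domain of *her₃*: the matrix TP, whose subject is Ingrid₁.
*Ingrid₁* c-commands the pronoun within its binding domain → coindexation would violate Principle B.
*Noor₂*: the pronoun c-commands this R-expression → coindexation would violate Principle C on *Noor₂*.

none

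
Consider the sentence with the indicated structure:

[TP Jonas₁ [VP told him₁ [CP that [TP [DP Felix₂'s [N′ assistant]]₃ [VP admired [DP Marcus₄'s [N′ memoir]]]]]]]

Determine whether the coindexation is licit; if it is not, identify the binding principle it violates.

Principle B

The two coindexed NPs are *Jonas₁* and *him₁*.
*him₁* is a pronoun. Its binding domain is the matrix TP, whose subject is Jonas₁.
*Jonas₁* c-commands it within that domain and carries the same index.
The pronoun is locally bound → Principle B violation.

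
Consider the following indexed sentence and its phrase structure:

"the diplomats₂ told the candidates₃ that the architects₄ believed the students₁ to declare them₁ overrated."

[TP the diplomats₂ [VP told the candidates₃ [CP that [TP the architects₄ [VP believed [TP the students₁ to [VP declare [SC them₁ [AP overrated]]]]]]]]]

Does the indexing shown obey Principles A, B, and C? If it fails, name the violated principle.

The two coindexed NPs are *the students₁* and *them₁*.
*them₁* is a pronoun. Its binding domain is the embedded TP, whose subject is the students₁.
*the students₁* c-commands it within that domain and carries the same index.
The pronoun is locally bound → Principle B violation.

Principle B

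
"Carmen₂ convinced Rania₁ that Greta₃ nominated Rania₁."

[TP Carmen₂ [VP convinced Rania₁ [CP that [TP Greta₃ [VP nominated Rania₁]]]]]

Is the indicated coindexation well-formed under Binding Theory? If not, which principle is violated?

Principle C

The two coindexed NPs are *Rania₁* (the lower occurrence) and *Rania₁* (the higher occurrence).
*Rania₁* (the lower occurrence) is an R-expression. Principle C requires it to be free everywhere.
*Rania₁* (the higher occurrence) c-commands it and carries the same index.
The R-expression is bound → Principle C violation.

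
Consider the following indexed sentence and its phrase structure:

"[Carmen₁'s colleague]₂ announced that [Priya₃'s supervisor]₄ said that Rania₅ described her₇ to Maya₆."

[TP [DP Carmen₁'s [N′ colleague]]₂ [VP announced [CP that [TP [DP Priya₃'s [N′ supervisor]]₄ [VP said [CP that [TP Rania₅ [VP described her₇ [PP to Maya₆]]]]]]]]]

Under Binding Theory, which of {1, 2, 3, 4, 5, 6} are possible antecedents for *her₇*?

*her* is a pronoun, so Principle B applies: it must be free in its binding domain.
Binding domain of *her₇*: the embedded TP, whose subject is Rania₅.
*Carmen₁* and the pronoun do not c-command one another → neither Principle B nor Principle C is at stake; coindexation permitted.
*[Carmen₁'s colleague]₂* c-commands the pronoun but from outside its binding domain, and is not c-commanded by it → coindexation permitted.
*Priya₃* and the pronoun do not c-command one another → neither Principle B nor Principle C is at stake; coindexation permitted.
*[Priya₃'s supervisor]₄* c-commands the pronoun but from outside its binding domain, and is not c-commanded by it → coindexation permitted.
*Rania₅* c-commands the pronoun within its binding domain → coindexation would violate Principle B.
*Maya₆*: the pronoun c-commands this R-expression → coindexation would violate Principle C on *Maya₆*.

{1, 2, 3, 4}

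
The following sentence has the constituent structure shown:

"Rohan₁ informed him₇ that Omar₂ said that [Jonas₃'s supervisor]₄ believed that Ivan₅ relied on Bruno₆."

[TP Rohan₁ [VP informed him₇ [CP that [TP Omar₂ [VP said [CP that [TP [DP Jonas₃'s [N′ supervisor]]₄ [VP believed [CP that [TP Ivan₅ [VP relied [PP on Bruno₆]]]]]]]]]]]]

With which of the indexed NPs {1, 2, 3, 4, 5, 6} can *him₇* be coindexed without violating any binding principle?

*him* is a pronoun, so Principle B applies: it must be free in its binding domain.
Binding domain of *him₇*: the matrix TP, whose subject is Rohan₁.
*Rohan₁* c-commands the pronoun within its binding domain → coindexation would violate Principle B.
*Omar₂*: the pronoun c-commands this R-expression → coindexation would violate Principle C on *Omar₂*.
*Jonas₃*: the pronoun c-commands this R-expression → coindexation would violate Principle C on *Jonas₃*.
*[Jonas₃'s supervisor]₄*: the pronoun c-commands this R-expression → coindexation would violate Principle C on *[Jonas₃'s supervisor]₄*.
*Ivan₅*: the pronoun c-commands this R-expression → coindexation would violate Principle C on *Ivan₅*.
*Bruno₆*: the pronoun c-commands this R-expression → coindexation would violate Principle C on *Bruno₆*.

none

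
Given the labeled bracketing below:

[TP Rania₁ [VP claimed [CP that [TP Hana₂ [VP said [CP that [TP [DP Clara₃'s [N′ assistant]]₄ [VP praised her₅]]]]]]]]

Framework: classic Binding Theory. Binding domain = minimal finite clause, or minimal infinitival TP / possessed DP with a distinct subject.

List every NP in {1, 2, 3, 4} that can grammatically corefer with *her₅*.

{1, 2, 3}

*her* is a pronoun, so Principle B applies: it must be free in its binding domain.
Binding domain of *her₅*: the embedded TP, whose subject is [Clara₃'s assistant]₄.
*Rania₁* c-commands the pronoun but from outside its binding domain, and is not c-commanded by it → coindexation permitted.
*Hana₂* c-commands the pronoun but from outside its binding domain, and is not c-commanded by it → coindexation permitted.
*Clara₃* and the pronoun do not c-command one another → neither Principle B nor Principle C is at stake; coindexation permitted.
*[Clara₃'s assistant]₄* c-commands the pronoun within its binding domain → coindexation would violate Principle B.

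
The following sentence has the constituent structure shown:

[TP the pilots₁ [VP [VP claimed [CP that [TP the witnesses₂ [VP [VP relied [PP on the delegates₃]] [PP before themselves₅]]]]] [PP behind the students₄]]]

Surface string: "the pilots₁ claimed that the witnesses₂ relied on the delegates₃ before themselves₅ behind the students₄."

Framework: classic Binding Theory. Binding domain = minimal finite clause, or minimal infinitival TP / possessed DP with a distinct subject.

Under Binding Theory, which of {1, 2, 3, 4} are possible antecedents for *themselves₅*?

{2}

*themselves* is an anaphor, so Principle A applies: it must be bound in its binding domain.
Binding domain of *themselves₅*: the embedded TP, whose subject is the witnesses₂.
*the pilots₁* c-commands the anaphor but is outside its binding domain → cannot satisfy Principle A.
*the witnesses₂* c-commands the anaphor within its binding domain → licit binder.
*the delegates₃* does not c-command the anaphor → cannot bind it.
*the students₄* does not c-command the anaphor → cannot bind it.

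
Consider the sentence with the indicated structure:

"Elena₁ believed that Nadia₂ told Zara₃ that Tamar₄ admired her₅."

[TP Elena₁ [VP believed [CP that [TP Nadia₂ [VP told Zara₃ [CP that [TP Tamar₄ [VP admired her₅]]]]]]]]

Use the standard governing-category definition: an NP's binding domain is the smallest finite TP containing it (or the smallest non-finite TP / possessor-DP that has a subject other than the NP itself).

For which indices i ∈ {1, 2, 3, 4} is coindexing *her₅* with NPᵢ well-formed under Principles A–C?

*her* is a pronoun, so Principle B applies: it must be free in its binding domain.
Binding domain of *her₅*: the embedded TP, whose subject is Tamar₄.
*Elena₁* c-commands the pronoun but from outside its binding domain, and is not c-commanded by it → coindexation permitted.
*Nadia₂* c-commands the pronoun but from outside its binding domain, and is not c-commanded by it → coindexation permitted.
*Zara₃* c-commands the pronoun but from outside its binding domain, and is not c-commanded by it → coindexation permitted.
*Tamar₄* c-commands the pronoun within its binding domain → coindexation would violate Principle B.

{1, 2, 3}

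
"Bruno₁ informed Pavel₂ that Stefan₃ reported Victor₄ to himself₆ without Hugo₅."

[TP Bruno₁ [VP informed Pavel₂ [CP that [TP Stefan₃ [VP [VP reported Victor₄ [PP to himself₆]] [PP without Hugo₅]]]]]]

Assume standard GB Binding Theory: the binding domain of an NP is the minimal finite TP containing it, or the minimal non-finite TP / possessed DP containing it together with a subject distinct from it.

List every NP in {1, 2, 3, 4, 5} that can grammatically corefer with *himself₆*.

{3, 4}

*himself* is an anaphor, so Principle A applies: it must be bound in its binding domain.
Binding domain of *himself₆*: the embedded TP, whose subject is Stefan₃.
*Bruno₁* c-commands the anaphor but is outside its binding domain → cannot satisfy Principle A.
*Pavel₂* c-commands the anaphor but is outside its binding domain → cannot satisfy Principle A.
*Stefan₃* c-commands the anaphor within its binding domain → licit binder.
*Victor₄* c-commands the anaphor within its binding domain → licit binder.
*Hugo₅* does not c-command the anaphor → cannot bind it.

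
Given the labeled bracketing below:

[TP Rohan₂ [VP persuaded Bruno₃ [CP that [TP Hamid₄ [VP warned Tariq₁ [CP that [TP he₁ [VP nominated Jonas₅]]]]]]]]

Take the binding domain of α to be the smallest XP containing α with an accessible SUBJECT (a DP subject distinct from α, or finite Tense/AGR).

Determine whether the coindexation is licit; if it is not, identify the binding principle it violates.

grammatical

The two coindexed NPs are *Tariq₁* and *he₁*.
*he₁* is a pronoun; nothing c-commands it within its binding domain (the embedded TP.), so Principle B holds trivially.
*Tariq₁* is an R-expression; *he₁* does not c-command it, and no other NP shares its index, so Principle C is satisfied.
All principles are respected.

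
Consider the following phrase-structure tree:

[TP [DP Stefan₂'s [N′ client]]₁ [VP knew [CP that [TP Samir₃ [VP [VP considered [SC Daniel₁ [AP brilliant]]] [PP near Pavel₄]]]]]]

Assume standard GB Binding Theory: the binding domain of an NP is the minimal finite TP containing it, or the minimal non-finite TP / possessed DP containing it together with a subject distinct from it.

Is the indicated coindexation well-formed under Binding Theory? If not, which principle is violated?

Principle C

The two coindexed NPs are *[Stefan₂'s client]₁* and *Daniel₁*.
*Daniel₁* is an R-expression. Principle C requires it to be free everywhere.
*[Stefan₂'s client]₁* c-commands it and carries the same index.
The R-expression is bound → Principle C violation.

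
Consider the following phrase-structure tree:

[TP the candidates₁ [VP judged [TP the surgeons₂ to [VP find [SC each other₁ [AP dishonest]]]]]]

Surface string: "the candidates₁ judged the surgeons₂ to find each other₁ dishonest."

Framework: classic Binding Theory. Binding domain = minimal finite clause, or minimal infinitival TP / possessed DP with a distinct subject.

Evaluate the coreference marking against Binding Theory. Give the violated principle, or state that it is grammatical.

Principle A

The two coindexed NPs are *the candidates₁* and *each other₁*.
*each other₁* is an anaphor. Principle A requires it to be bound within its binding domain — the embedded TP, whose subject is the surgeons₂.
Within that domain it is c-commanded by *the surgeons₂*, which does not share its index.
*the candidates₁* does c-command the anaphor, but from outside its binding domain.
The anaphor is unbound in its domain → Principle A violation.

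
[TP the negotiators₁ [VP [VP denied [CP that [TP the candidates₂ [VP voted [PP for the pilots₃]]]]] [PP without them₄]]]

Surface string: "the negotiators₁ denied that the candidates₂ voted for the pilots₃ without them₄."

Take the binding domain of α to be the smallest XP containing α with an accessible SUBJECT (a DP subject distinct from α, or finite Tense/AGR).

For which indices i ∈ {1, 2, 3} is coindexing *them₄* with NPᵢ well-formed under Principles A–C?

{2, 3}

*them* is a pronoun, so Principle B applies: it must be free in its binding domain.
Binding domain of *them₄*: the matrix TP, whose subject is the negotiators₁.
*the negotiators₁* c-commands the pronoun within its binding domain → coindexation would violate Principle B.
*the candidates₂* and the pronoun do not c-command one another → neither Principle B nor Principle C is at stake; coindexation permitted.
*the pilots₃* and the pronoun do not c-command one another → neither Principle B nor Principle C is at stake; coindexation permitted.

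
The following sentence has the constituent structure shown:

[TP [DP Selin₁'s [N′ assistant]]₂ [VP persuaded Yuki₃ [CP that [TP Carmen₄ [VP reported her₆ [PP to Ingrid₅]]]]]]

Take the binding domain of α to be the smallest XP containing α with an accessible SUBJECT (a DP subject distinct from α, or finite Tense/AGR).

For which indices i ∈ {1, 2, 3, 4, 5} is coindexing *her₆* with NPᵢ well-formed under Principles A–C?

*her* is a pronoun, so Principle B applies: it must be free in its binding domain.
Binding domain of *her₆*: the embedded TP, whose subject is Carmen₄.
*Selin₁* and the pronoun do not c-command one another → neither Principle B nor Principle C is at stake; coindexation permitted.
*[Selin₁'s assistant]₂* c-commands the pronoun but from outside its binding domain, and is not c-commanded by it → coindexation permitted.
*Yuki₃* c-commands the pronoun but from outside its binding domain, and is not c-commanded by it → coindexation permitted.
*Carmen₄* c-commands the pronoun within its binding domain → coindexation would violate Principle B.
*Ingrid₅*: the pronoun c-commands this R-expression → coindexation would violate Principle C on *Ingrid₅*.

{1, 2, 3}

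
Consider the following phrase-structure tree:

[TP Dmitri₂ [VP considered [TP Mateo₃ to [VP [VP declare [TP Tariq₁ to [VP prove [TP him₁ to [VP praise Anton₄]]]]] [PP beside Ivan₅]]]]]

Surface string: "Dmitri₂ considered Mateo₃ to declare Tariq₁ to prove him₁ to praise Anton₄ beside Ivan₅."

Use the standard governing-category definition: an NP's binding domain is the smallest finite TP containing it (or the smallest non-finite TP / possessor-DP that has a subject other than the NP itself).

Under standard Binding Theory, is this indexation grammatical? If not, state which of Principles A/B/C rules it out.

The two coindexed NPs are *Tariq₁* and *him₁*.
*him₁* is a pronoun. Its binding domain is the embedded TP, whose subject is Tariq₁.
*Tariq₁* c-commands it within that domain and carries the same index.
The pronoun is locally bound → Principle B violation.

Principle B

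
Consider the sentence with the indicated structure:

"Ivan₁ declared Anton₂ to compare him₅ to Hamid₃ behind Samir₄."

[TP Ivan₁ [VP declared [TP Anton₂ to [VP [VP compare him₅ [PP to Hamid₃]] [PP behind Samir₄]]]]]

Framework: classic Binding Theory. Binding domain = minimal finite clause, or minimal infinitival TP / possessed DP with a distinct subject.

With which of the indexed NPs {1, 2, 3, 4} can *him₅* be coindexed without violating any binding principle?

{1, 4}

*him* is a pronoun, so Principle B applies: it must be free in its binding domain.
Binding domain of *him₅*: the embedded TP, whose subject is Anton₂.
*Ivan₁* c-commands the pronoun but from outside its binding domain, and is not c-commanded by it → coindexation permitted.
*Anton₂* c-commands the pronoun within its binding domain → coindexation would violate Principle B.
*Hamid₃*: the pronoun c-commands this R-expression → coindexation would violate Principle C on *Hamid₃*.
*Samir₄* and the pronoun do not c-command one another → neither Principle B nor Principle C is at stake; coindexation permitted.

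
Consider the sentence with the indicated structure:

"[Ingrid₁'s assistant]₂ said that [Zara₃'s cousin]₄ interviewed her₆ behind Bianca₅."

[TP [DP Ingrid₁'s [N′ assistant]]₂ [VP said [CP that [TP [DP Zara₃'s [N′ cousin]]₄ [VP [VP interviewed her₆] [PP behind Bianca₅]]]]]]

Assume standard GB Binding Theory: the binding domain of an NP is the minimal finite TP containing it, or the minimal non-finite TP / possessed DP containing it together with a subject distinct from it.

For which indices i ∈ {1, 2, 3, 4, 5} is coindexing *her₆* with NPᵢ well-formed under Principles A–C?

{1, 2, 3, 5}

*her* is a pronoun, so Principle B applies: it must be free in its binding domain.
Binding domain of *her₆*: the embedded TP, whose subject is [Zara₃'s cousin]₄.
*Ingrid₁* and the pronoun do not c-command one another → neither Principle B nor Principle C is at stake; coindexation permitted.
*[Ingrid₁'s assistant]₂* c-commands the pronoun but from outside its binding domain, and is not c-commanded by it → coindexation permitted.
*Zara₃* and the pronoun do not c-command one another → neither Principle B nor Principle C is at stake; coindexation permitted.
*[Zara₃'s cousin]₄* c-commands the pronoun within its binding domain → coindexation would violate Principle B.
*Bianca₅* and the pronoun do not c-command one another → neither Principle B nor Principle C is at stake; coindexation permitted.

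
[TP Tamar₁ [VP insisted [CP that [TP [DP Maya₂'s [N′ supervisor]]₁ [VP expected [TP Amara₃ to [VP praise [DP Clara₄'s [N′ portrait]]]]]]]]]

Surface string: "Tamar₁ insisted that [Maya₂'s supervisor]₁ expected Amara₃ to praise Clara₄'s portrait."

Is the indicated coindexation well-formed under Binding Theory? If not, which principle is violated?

Principle C

The two coindexed NPs are *[Maya₂'s supervisor]₁* and *Tamar₁*.
*[Maya₂'s supervisor]₁* is an R-expression. Principle C requires it to be free everywhere.
*Tamar₁* c-commands it and carries the same index.
The R-expression is bound → Principle C violation.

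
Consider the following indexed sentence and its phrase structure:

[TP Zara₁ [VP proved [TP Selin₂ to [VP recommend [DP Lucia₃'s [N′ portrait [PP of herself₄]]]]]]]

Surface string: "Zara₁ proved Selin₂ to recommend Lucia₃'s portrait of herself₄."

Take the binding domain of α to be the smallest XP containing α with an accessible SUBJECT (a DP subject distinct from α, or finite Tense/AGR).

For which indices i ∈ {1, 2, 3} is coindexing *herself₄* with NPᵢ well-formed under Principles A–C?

*herself* is an anaphor, so Principle A applies: it must be bound in its binding domain.
Binding domain of *herself₄*: the possessed DP, whose subject is Lucia₃.
*Zara₁* c-commands the anaphor but is outside its binding domain → cannot satisfy Principle A.
*Selin₂* c-commands the anaphor but is outside its binding domain → cannot satisfy Principle A.
*Lucia₃* c-commands the anaphor within its binding domain → licit binder.

{3}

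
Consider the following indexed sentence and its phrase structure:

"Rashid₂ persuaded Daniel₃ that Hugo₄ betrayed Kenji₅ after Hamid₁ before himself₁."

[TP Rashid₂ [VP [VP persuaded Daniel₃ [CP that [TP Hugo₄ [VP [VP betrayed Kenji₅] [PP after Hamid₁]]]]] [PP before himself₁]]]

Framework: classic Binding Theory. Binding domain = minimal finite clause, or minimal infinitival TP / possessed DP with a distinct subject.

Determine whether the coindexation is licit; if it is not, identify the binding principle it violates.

Principle A

The two coindexed NPs are *Hamid₁* and *himself₁*.
*himself₁* is an anaphor. Principle A requires it to be bound within its binding domain — the matrix TP, whose subject is Rashid₂.
Within that domain it is c-commanded by *Rashid₂*, which does not share its index.
*Hamid₁* does not c-command the anaphor at all.
The anaphor is unbound in its domain → Principle A violation.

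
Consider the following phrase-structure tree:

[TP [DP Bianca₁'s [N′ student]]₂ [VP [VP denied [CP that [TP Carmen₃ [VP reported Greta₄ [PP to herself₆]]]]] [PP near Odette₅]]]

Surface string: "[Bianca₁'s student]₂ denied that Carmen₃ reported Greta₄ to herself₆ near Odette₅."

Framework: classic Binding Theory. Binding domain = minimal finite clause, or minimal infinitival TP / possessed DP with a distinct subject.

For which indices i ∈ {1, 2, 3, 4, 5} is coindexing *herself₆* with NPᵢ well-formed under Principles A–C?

*herself* is an anaphor, so Principle A applies: it must be bound in its binding domain.
Binding domain of *herself₆*: the embedded TP, whose subject is Carmen₃.
*Bianca₁* does not c-command the anaphor → cannot bind it.
*[Bianca₁'s student]₂* c-commands the anaphor but is outside its binding domain → cannot satisfy Principle A.
*Carmen₃* c-commands the anaphor within its binding domain → licit binder.
*Greta₄* c-commands the anaphor within its binding domain → licit binder.
*Odette₅* does not c-command the anaphor → cannot bind it.

{3, 4}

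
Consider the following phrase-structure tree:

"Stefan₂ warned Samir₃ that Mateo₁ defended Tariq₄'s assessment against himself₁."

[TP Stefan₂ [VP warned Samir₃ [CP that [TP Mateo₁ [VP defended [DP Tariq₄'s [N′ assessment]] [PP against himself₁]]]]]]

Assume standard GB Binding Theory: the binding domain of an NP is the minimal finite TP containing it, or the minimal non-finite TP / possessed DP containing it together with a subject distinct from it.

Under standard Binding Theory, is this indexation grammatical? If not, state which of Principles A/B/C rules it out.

The two coindexed NPs are *Mateo₁* and *himself₁*.
*himself₁* is an anaphor; its binding domain is the embedded TP, whose subject is Mateo₁. *Mateo₁* c-commands it within that domain and shares its index, so Principle A is satisfied.
*Mateo₁* is an R-expression; *himself₁* does not c-command it, and no other NP shares its index, so Principle C is satisfied.
All principles are respected.

grammatical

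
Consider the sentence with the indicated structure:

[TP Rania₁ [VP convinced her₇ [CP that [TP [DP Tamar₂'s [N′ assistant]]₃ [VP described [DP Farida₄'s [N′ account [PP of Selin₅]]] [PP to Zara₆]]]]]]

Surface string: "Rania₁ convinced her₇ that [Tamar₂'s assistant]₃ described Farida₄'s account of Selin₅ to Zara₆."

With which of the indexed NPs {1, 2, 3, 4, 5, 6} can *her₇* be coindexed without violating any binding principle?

*her* is a pronoun, so Principle B applies: it must be free in its binding domain.
Binding domain of *her₇*: the matrix TP, whose subject is Rania₁.
*Rania₁* c-commands the pronoun within its binding domain → coindexation would violate Principle B.
*Tamar₂*: the pronoun c-commands this R-expression → coindexation would violate Principle C on *Tamar₂*.
*[Tamar₂'s assistant]₃*: the pronoun c-commands this R-expression → coindexation would violate Principle C on *[Tamar₂'s assistant]₃*.
*Farida₄*: the pronoun c-commands this R-expression → coindexation would violate Principle C on *Farida₄*.
*Selin₅*: the pronoun c-commands this R-expression → coindexation would violate Principle C on *Selin₅*.
*Zara₆*: the pronoun c-commands this R-expression → coindexation would violate Principle C on *Zara₆*.

none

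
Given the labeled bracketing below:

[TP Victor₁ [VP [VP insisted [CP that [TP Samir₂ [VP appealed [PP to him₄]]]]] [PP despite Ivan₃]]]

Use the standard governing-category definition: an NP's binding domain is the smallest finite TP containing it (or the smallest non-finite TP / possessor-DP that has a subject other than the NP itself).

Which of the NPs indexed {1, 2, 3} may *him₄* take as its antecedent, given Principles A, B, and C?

*him* is a pronoun, so Principle B applies: it must be free in its binding domain.
Binding domain of *him₄*: the embedded TP, whose subject is Samir₂.
*Victor₁* c-commands the pronoun but from outside its binding domain, and is not c-commanded by it → coindexation permitted.
*Samir₂* c-commands the pronoun within its binding domain → coindexation would violate Principle B.
*Ivan₃* and the pronoun do not c-command one another → neither Principle B nor Principle C is at stake; coindexation permitted.

{1, 3}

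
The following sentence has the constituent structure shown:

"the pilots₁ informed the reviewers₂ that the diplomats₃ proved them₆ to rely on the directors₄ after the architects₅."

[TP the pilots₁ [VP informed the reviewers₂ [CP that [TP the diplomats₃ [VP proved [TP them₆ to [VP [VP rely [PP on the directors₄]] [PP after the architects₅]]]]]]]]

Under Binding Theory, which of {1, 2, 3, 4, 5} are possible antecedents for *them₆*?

{1, 2}

*them* is a pronoun, so Principle B applies: it must be free in its binding domain.
Binding domain of *them₆*: the embedded TP, whose subject is the diplomats₃.
*the pilots₁* c-commands the pronoun but from outside its binding domain, and is not c-commanded by it → coindexation permitted.
*the reviewers₂* c-commands the pronoun but from outside its binding domain, and is not c-commanded by it → coindexation permitted.
*the diplomats₃* c-commands the pronoun within its binding domain → coindexation would violate Principle B.
*the directors₄*: the pronoun c-commands this R-expression → coindexation would violate Principle C on *the directors₄*.
*the architects₅*: the pronoun c-commands this R-expression → coindexation would violate Principle C on *the architects₅*.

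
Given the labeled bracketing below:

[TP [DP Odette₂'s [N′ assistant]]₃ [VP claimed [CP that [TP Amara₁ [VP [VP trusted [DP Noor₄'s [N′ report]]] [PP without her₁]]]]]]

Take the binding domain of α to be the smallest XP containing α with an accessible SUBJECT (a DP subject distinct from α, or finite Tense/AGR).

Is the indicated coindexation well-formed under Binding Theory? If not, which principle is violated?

The two coindexed NPs are *Amara₁* and *her₁*.
*her₁* is a pronoun. Its binding domain is the embedded TP, whose subject is Amara₁.
*Amara₁* c-commands it within that domain and carries the same index.
The pronoun is locally bound → Principle B violation.

Principle B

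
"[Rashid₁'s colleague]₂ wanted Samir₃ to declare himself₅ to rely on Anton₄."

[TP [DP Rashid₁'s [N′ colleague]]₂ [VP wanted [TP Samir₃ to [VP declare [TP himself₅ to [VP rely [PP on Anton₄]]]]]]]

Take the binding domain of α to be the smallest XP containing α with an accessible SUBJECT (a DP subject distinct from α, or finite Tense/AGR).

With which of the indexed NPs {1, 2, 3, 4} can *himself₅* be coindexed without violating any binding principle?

*himself* is an anaphor, so Principle A applies: it must be bound in its binding domain.
Binding domain of *himself₅*: the embedded TP, whose subject is Samir₃.
*Rashid₁* does not c-command the anaphor → cannot bind it.
*[Rashid₁'s colleague]₂* c-commands the anaphor but is outside its binding domain → cannot satisfy Principle A.
*Samir₃* c-commands the anaphor within its binding domain → licit binder.
*Anton₄* does not c-command the anaphor → cannot bind it.

{3}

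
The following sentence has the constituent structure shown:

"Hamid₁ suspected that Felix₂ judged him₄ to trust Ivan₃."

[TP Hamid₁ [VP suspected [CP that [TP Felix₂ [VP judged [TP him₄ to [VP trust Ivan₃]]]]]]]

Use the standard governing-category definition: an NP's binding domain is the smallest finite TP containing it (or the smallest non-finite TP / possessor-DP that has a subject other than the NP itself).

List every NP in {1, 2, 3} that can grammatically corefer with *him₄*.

*him* is a pronoun, so Principle B applies: it must be free in its binding domain.
Binding domain of *him₄*: the embedded TP, whose subject is Felix₂.
*Hamid₁* c-commands the pronoun but from outside its binding domain, and is not c-commanded by it → coindexation permitted.
*Felix₂* c-commands the pronoun within its binding domain → coindexation would violate Principle B.
*Ivan₃*: the pronoun c-commands this R-expression → coindexation would violate Principle C on *Ivan₃*.

{1}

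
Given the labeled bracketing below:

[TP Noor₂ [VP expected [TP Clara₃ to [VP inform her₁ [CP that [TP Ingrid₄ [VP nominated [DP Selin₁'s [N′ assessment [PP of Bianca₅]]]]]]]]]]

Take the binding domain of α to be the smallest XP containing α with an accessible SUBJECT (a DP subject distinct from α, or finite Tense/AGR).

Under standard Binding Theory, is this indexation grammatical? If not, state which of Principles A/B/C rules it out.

The two coindexed NPs are *her₁* and *Selin₁*.
*Selin₁* is an R-expression. Principle C requires it to be free everywhere.
*her₁* c-commands it and carries the same index.
The R-expression is bound → Principle C violation.

Principle C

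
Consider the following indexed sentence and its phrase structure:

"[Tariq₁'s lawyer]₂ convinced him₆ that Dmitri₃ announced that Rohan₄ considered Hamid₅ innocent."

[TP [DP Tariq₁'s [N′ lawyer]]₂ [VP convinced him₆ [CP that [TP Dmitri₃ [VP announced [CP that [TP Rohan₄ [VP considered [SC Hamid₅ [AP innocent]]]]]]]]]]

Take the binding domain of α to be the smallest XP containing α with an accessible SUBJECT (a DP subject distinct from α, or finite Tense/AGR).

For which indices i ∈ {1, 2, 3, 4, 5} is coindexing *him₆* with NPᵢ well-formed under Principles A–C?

{1}

*him* is a pronoun, so Principle B applies: it must be free in its binding domain.
Binding domain of *him₆*: the matrix TP, whose subject is [Tariq₁'s lawyer]₂.
*Tariq₁* and the pronoun do not c-command one another → neither Principle B nor Principle C is at stake; coindexation permitted.
*[Tariq₁'s lawyer]₂* c-commands the pronoun within its binding domain → coindexation would violate Principle B.
*Dmitri₃*: the pronoun c-commands this R-expression → coindexation would violate Principle C on *Dmitri₃*.
*Rohan₄*: the pronoun c-commands this R-expression → coindexation would violate Principle C on *Rohan₄*.
*Hamid₅*: the pronoun c-commands this R-expression → coindexation would violate Principle C on *Hamid₅*.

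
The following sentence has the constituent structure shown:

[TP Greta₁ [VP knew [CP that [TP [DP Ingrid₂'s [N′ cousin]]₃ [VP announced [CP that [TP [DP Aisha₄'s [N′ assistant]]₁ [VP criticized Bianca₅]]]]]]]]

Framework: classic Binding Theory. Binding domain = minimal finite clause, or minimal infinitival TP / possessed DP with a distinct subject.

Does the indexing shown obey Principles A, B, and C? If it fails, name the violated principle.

The two coindexed NPs are *[Aisha₄'s assistant]₁* and *Greta₁*.
*[Aisha₄'s assistant]₁* is an R-expression. Principle C requires it to be free everywhere.
*Greta₁* c-commands it and carries the same index.
The R-expression is bound → Principle C violation.

Principle C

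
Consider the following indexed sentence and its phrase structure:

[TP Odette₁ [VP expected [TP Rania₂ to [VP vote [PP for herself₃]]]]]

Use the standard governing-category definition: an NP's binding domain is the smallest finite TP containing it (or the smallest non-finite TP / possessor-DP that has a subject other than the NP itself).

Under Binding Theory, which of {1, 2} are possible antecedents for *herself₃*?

*herself* is an anaphor, so Principle A applies: it must be bound in its binding domain.
Binding domain of *herself₃*: the embedded TP, whose subject is Rania₂.
*Odette₁* c-commands the anaphor but is outside its binding domain → cannot satisfy Principle A.
*Rania₂* c-commands the anaphor within its binding domain → licit binder.

{2}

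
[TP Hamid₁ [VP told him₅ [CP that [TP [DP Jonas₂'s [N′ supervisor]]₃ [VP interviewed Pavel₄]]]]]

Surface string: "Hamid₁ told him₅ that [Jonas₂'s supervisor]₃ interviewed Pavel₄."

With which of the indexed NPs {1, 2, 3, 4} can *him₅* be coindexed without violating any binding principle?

none

*him* is a pronoun, so Principle B applies: it must be free in its binding domain.
Binding domain of *him₅*: the matrix TP, whose subject is Hamid₁.
*Hamid₁* c-commands the pronoun within its binding domain → coindexation would violate Principle B.
*Jonas₂*: the pronoun c-commands this R-expression → coindexation would violate Principle C on *Jonas₂*.
*[Jonas₂'s supervisor]₃*: the pronoun c-commands this R-expression → coindexation would violate Principle C on *[Jonas₂'s supervisor]₃*.
*Pavel₄*: the pronoun c-commands this R-expression → coindexation would violate Principle C on *Pavel₄*.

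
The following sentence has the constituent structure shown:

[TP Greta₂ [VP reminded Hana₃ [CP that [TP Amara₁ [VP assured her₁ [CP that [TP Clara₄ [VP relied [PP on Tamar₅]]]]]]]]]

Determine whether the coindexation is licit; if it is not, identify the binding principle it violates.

Principle B

The two coindexed NPs are *Amara₁* and *her₁*.
*her₁* is a pronoun. Its binding domain is the embedded TP, whose subject is Amara₁.
*Amara₁* c-commands it within that domain and carries the same index.
The pronoun is locally bound → Principle B violation.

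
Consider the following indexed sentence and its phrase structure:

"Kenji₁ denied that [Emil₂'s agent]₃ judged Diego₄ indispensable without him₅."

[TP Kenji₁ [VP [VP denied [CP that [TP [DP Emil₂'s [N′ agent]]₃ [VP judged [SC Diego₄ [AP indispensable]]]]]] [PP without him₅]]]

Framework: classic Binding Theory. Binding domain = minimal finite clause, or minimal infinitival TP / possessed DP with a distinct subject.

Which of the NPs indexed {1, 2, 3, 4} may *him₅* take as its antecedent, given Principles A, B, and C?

{2, 3, 4}

*him* is a pronoun, so Principle B applies: it must be free in its binding domain.
Binding domain of *him₅*: the matrix TP, whose subject is Kenji₁.
*Kenji₁* c-commands the pronoun within its binding domain → coindexation would violate Principle B.
*Emil₂* and the pronoun do not c-command one another → neither Principle B nor Principle C is at stake; coindexation permitted.
*[Emil₂'s agent]₃* and the pronoun do not c-command one another → neither Principle B nor Principle C is at stake; coindexation permitted.
*Diego₄* and the pronoun do not c-command one another → neither Principle B nor Principle C is at stake; coindexation permitted.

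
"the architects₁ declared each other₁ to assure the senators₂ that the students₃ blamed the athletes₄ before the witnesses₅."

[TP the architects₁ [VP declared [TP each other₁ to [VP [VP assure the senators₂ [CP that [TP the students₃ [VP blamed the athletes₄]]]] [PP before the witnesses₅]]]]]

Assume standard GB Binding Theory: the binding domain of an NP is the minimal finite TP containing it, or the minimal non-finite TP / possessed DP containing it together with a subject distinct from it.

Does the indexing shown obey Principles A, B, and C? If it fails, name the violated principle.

grammatical

The two coindexed NPs are *the architects₁* and *each other₁*.
*each other₁* is an anaphor; its binding domain is the matrix TP, whose subject is the architects₁. *the architects₁* c-commands it within that domain and shares its index, so Principle A is satisfied.
*the architects₁* is an R-expression; *each other₁* does not c-command it, and no other NP shares its index, so Principle C is satisfied.
All principles are respected.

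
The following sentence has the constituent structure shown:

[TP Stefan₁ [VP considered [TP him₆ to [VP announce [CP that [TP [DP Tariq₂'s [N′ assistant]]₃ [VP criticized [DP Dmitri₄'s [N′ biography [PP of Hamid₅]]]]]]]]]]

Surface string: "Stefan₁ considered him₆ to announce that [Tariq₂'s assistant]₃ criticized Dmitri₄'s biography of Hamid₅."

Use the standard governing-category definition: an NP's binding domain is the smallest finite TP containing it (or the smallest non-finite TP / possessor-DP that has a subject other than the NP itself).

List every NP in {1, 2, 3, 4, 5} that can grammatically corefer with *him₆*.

none

*him* is a pronoun, so Principle B applies: it must be free in its binding domain.
Binding domain of *him₆*: the matrix TP, whose subject is Stefan₁.
*Stefan₁* c-commands the pronoun within its binding domain → coindexation would violate Principle B.
*Tariq₂*: the pronoun c-commands this R-expression → coindexation would violate Principle C on *Tariq₂*.
*[Tariq₂'s assistant]₃*: the pronoun c-commands this R-expression → coindexation would violate Principle C on *[Tariq₂'s assistant]₃*.
*Dmitri₄*: the pronoun c-commands this R-expression → coindexation would violate Principle C on *Dmitri₄*.
*Hamid₅*: the pronoun c-commands this R-expression → coindexation would violate Principle C on *Hamid₅*.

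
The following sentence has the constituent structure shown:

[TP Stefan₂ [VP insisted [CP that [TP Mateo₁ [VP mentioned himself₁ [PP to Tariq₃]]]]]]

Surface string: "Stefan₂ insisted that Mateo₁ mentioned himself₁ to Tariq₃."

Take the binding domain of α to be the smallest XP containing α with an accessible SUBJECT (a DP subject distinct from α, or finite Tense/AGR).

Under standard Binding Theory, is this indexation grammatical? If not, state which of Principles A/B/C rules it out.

The two coindexed NPs are *Mateo₁* and *himself₁*.
*himself₁* is an anaphor; its binding domain is the embedded TP, whose subject is Mateo₁. *Mateo₁* c-commands it within that domain and shares its index, so Principle A is satisfied.
*Mateo₁* is an R-expression; *himself₁* does not c-command it, and no other NP shares its index, so Principle C is satisfied.
All principles are respected.

grammatical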